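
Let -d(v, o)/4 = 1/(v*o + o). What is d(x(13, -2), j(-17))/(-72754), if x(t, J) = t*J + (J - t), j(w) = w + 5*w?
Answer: 1/74209080 ≈ 1.3475e-8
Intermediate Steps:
j(w) = 6*w
x(t, J) = J - t + J*t (x(t, J) = J*t + (J - t) = J - t + J*t)
d(v, o) = -4/(o + o*v) (d(v, o) = -4/(v*o + o) = -4/(o*v + o) = -4/(o + o*v))
d(x(13, -2), j(-17))/(-72754) = -4/((6*(-17))*(1 + (-2 - 1*13 - 2*13)))/(-72754) = -4/(-102*(1 + (-2 - 13 - 26)))*(-1/72754) = -4*(-1/102)/(1 - 41)*(-1/72754) = -4*(-1/102)/(-40)*(-1/72754) = -4*(-1/102)*(-1/40)*(-1/72754) = -1/1020*(-1/72754) = 1/74209080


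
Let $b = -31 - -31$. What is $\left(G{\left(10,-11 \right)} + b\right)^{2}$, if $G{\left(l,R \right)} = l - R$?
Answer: $441$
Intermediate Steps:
$b = 0$ ($b = -31 + 31 = 0$)
$\left(G{\left(10,-11 \right)} + b\right)^{2} = \left(\left(10 - -11\right) + 0\right)^{2} = \left(\left(10 + 11\right) + 0\right)^{2} = \left(21 + 0\right)^{2} = 21^{2} = 441$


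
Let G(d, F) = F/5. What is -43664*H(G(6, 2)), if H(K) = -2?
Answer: 87328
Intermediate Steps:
G(d, F) = F/5 (G(d, F) = F*(1/5) = F/5)
-43664*H(G(6, 2)) = -43664*(-2) = 87328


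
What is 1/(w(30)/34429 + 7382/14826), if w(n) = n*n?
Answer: 255222177/133749139 ≈ 1.9082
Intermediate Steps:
w(n) = n**2
1/(w(30)/34429 + 7382/14826) = 1/(30**2/34429 + 7382/14826) = 1/(900*(1/34429) + 7382*(1/14826)) = 1/(900/34429 + 3691/7413) = 1/(133749139/255222177) = 255222177/133749139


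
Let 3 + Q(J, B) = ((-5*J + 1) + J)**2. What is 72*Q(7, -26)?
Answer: 52272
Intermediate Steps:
Q(J, B) = -3 + (1 - 4*J)**2 (Q(J, B) = -3 + ((-5*J + 1) + J)**2 = -3 + ((1 - 5*J) + J)**2 = -3 + (1 - 4*J)**2)
72*Q(7, -26) = 72*(-3 + (-1 + 4*7)**2) = 72*(-3 + (-1 + 28)**2) = 72*(-3 + 27**2) = 72*(-3 + 729) = 72*726 = 52272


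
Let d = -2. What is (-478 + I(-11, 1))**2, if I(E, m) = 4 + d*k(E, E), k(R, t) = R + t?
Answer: 184900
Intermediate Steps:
I(E, m) = 4 - 4*E (I(E, m) = 4 - 2*(E + E) = 4 - 4*E)
(-478 + I(-11, 1))**2 = (-478 + (4 - 4*(-11)))**2 = (-478 + (4 + 44))**2 = (-478 + 48)**2 = (-430)**2 = 184900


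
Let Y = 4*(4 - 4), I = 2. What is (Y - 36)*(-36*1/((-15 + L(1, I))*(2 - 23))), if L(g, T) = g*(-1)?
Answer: 27/7 ≈ 3.8571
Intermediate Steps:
L(g, T) = -g
Y = 0 (Y = 4*0 = 0)
(Y - 36)*(-36*1/((-15 + L(1, I))*(2 - 23))) = (0 - 36)*(-36*1/((-15 - 1*1)*(2 - 23))) = -(-1296)/((-21*(-15 - 1))) = -(-1296)/((-21*(-16))) = -(-1296)/336 = -36*(-3/28) = 27/7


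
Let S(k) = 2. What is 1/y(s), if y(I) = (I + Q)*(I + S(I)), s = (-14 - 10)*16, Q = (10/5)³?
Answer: 1/143632 ≈ 6.9622e-6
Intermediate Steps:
Q = 8 (Q = (10*(⅕))³ = 2³ = 8)
s = -384 (s = -24*16 = -384)
y(I) = (2 + I)*(8 + I) (y(I) = (I + 8)*(I + 2) = (8 + I)*(2 + I) = (2 + I)*(8 + I))
1/y(s) = 1/(16 + (-384)² + 10*(-384)) = 1/(16 + 147456 - 3840) = 1/143632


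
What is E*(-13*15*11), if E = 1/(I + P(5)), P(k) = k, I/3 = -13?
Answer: 2145/34 ≈ 63.088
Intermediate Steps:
I = -39 (I = 3*(-13) = -39)
E = -1/34 (E = 1/(-39 + 5) = 1/(-34) = -1/34 ≈ -0.029412)
E*(-13*15*11) = -(-13*15)*11/34 = -(-195)*11/34 = -1/34*(-2145) = 2145/34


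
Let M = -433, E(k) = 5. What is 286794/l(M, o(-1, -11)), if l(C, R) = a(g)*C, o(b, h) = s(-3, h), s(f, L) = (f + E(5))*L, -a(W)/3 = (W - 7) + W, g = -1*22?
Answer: -31866/7361 ≈ -4.3290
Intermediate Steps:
g = -22
a(W) = 21 - 6*W (a(W) = -3*((W - 7) + W) = -3*((-7 + W) + W) = -3*(-7 + 2*W) = 21 - 6*W)
s(f, L) = L*(5 + f) (s(f, L) = (f + 5)*L = (5 + f)*L = L*(5 + f))
o(b, h) = 2*h (o(b, h) = h*(5 - 3) = h*2 = 2*h)
l(C, R) = 153*C (l(C, R) = (21 - 6*(-22))*C = (21 + 132)*C = 153*C)
286794/l(M, o(-1, -11)) = 286794/((153*(-433))) = 286794/(-66249) = 286794*(-1/66249) = -31866/7361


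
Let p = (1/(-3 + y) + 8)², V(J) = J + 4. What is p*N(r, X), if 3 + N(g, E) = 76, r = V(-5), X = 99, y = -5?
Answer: 289737/64 ≈ 4527.1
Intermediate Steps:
V(J) = 4 + J
r = -1 (r = 4 - 5 = -1)
N(g, E) = 73 (N(g, E) = -3 + 76 = 73)
p = 3969/64 (p = (1/(-3 - 5) + 8)² = (1/(-8) + 8)² = (-⅛ + 8)² = (63/8)² = 3969/64 ≈ 62.016)
p*N(r, X) = (3969/64)*73 = 289737/64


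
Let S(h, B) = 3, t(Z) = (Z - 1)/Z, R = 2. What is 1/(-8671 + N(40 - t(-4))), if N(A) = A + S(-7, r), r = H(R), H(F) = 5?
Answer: -4/34517 ≈ -0.00011588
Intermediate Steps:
r = 5
t(Z) = (-1 + Z)/Z
N(A) = 3 + A (N(A) = A + 3 = 3 + A)
1/(-8671 + N(40 - t(-4))) = 1/(-8671 + (3 + (40 - (-1 - 4)/(-4)))) = 1/(-8671 + (3 + (40 - (-1)*(-5)/4))) = 1/(-8671 + (3 + (40 - 1*5/4))) = 1/(-8671 + (3 + (40 - 5/4))) = 1/(-8671 + (3 + 155/4)) = 1/(-8671 + 167/4) = 1/(-34517/4) = -4/34517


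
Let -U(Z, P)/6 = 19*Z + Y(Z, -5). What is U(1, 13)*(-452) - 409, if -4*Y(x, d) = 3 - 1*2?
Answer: 50441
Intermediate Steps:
Y(x, d) = -1/4 (Y(x, d) = -(3 - 1*2)/4 = -(3 - 2)/4 = -1/4*1 = -1/4)
U(Z, P) = 3/2 - 114*Z (U(Z, P) = -6*(19*Z - 1/4) = -6*(-1/4 + 19*Z) = 3/2 - 114*Z)
U(1, 13)*(-452) - 409 = (3/2 - 114*1)*(-452) - 409 = (3/2 - 114)*(-452) - 409 = -225/2*(-452) - 409 = 50850 - 409 = 50441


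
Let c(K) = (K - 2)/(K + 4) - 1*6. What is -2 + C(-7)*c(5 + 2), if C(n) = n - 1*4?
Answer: 59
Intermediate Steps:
C(n) = -4 + n (C(n) = n - 4 = -4 + n)
c(K) = -6 + (-2 + K)/(4 + K) (c(K) = (-2 + K)/(4 + K) - 6 = -6 + (-2 + K)/(4 + K))
-2 + C(-7)*c(5 + 2) = -2 + (-4 - 7)*((-26 - 5*(5 + 2))/(4 + (5 + 2))) = -2 - 11*(-26 - 5*7)/(4 + 7) = -2 - 11*(-26 - 35)/11 = -2 - (-61) = -2 - 11*(-61/11) = -2 + 61 = 59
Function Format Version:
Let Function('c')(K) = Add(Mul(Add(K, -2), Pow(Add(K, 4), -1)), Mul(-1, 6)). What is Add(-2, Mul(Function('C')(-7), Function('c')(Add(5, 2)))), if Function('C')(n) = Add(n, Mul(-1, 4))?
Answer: 59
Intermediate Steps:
Function('C')(n) = Add(-4, n) (Function('C')(n) = Add(n, -4) = Add(-4, n))
Function('c')(K) = Add(-6, Mul(Pow(Add(4, K), -1), Add(-2, K))) (Function('c')(K) = Add(Mul(Add(-2, K), Pow(Add(4, K), -1)), -6) = Add(Mul(Pow(Add(4, K), -1), Add(-2, K)), -6) = Add(-6, Mul(Pow(Add(4, K), -1), Add(-2, K))))
Add(-2, Mul(Function('C')(-7), Function('c')(Add(5, 2)))) = Add(-2, Mul(Add(-4, -7), Mul(Pow(Add(4, Add(5, 2)), -1), Add(-26, Mul(-5, Add(5, 2)))))) = Add(-2, Mul(-11, Mul(Pow(Add(4, 7), -1), Add(-26, Mul(-5, 7))))) = Add(-2, Mul(-11, Mul(Pow(11, -1), Add(-26, -35)))) = Add(-2, Mul(-11, Mul(Rational(1, 11), -61))) = Add(-2, Mul(-11, Rational(-61, 11))) = Add(-2, 61) = 59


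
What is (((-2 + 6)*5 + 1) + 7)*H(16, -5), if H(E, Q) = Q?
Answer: -140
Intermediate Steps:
(((-2 + 6)*5 + 1) + 7)*H(16, -5) = (((-2 + 6)*5 + 1) + 7)*(-5) = ((4*5 + 1) + 7)*(-5) = ((20 + 1) + 7)*(-5) = (21 + 7)*(-5) = 28*(-5) = -140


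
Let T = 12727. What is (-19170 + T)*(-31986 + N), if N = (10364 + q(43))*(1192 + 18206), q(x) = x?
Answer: -1300474449000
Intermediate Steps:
N = 201874986 (N = (10364 + 43)*(1192 + 18206) = 10407*19398 = 201874986)
(-19170 + T)*(-31986 + N) = (-19170 + 12727)*(-31986 + 201874986) = -6443*201843000 = -1300474449000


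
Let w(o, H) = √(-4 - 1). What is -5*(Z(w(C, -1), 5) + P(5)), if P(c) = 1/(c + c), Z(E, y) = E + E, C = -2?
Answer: -½ - 10*I*√5 ≈ -0.5 - 22.361*I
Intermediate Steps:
w(o, H) = I*√5 (w(o, H) = √(-5) = I*√5)
Z(E, y) = 2*E
P(c) = 1/(2*c)
-5*(Z(w(C, -1), 5) + P(5)) = -5*(2*(I*√5) + (½)/5) = -5*(2*I*√5 + (½)*(⅕)) = -5*(2*I*√5 + ⅒) = -5*(⅒ + 2*I*√5) = -½ - 10*I*√5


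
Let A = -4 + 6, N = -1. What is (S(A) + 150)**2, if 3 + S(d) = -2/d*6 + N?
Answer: 19600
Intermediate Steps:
A = 2
S(d) = -4 - 12/d (S(d) = -3 + (-2/d*6 - 1) = -3 + (-12/d - 1) = -3 + (-1 - 12/d) = -4 - 12/d)
(S(A) + 150)**2 = ((-4 - 12/2) + 150)**2 = ((-4 - 12*1/2) + 150)**2 = ((-4 - 6) + 150)**2 = (-10 + 150)**2 = 140**2 = 19600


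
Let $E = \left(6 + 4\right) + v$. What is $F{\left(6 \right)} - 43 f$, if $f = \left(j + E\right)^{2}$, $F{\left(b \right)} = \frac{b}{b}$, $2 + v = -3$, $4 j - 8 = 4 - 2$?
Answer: $- \frac{9671}{4} \approx -2417.8$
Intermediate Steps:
$j = \frac{5}{2}$ ($j = 2 + \frac{4 - 2}{4} = 2 + \frac{1}{4} \cdot 2 = 2 + \frac{1}{2} = \frac{5}{2} \approx 2.5$)
$v = -5$ ($v = -2 - 3 = -5$)
$F{\left(b \right)} = 1$
$E = 5$ ($E = \left(6 + 4\right) - 5 = 10 - 5 = 5$)
$f = \frac{225}{4}$ ($f = \left(\frac{5}{2} + 5\right)^{2} = \left(\frac{15}{2}\right)^{2} = \frac{225}{4} \approx 56.25$)
$F{\left(6 \right)} - 43 f = 1 - \frac{9675}{4} = - \frac{9671}{4}$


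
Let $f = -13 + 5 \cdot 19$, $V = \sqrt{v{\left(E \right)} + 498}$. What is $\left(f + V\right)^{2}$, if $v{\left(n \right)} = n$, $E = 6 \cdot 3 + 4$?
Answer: $7244 + 328 \sqrt{130} \approx 10984.0$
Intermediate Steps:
$E = 22$ ($E = 18 + 4 = 22$)
$V = 2 \sqrt{130}$ ($V = \sqrt{22 + 498} = \sqrt{520} = 2 \sqrt{130} \approx 22.803$)
$f = 82$ ($f = -13 + 95 = 82$)
$\left(f + V\right)^{2} = \left(82 + 2 \sqrt{130}\right)^{2}$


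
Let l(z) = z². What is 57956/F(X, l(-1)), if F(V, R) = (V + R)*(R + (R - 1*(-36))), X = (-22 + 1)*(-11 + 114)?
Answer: -14489/20539 ≈ -0.70544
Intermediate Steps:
X = -2163 (X = -21*103 = -2163)
F(V, R) = (36 + 2*R)*(R + V) (F(V, R) = (R + V)*(R + (R + 36)) = (R + V)*(R + (36 + R)) = (R + V)*(36 + 2*R) = (36 + 2*R)*(R + V))
57956/F(X, l(-1)) = 57956/(2*((-1)²)² + 36*(-1)² + 36*(-2163) + 2*(-1)²*(-2163)) = 57956/(2*1² + 36*1 - 77868 + 2*1*(-2163)) = 57956/(2*1 + 36 - 77868 - 4326) = 57956/(2 + 36 - 77868 - 4326) = 57956/(-82156) = 57956*(-1/82156) = -14489/20539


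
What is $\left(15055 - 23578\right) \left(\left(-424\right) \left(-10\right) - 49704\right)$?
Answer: $387489672$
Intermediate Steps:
$\left(15055 - 23578\right) \left(\left(-424\right) \left(-10\right) - 49704\right) = - 8523 \left(4240 - 49704\right) = \left(-8523\right) \left(-45464\right) = 387489672$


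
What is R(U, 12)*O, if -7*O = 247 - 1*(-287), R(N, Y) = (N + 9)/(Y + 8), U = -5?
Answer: -534/35 ≈ -15.257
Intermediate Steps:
R(N, Y) = (9 + N)/(8 + Y)
O = -534/7 (O = -(247 - 1*(-287))/7 = -(247 + 287)/7 = -⅐*534 = -534/7 ≈ -76.286)
R(U, 12)*O = ((9 - 5)/(8 + 12))*(-534/7) = (4/20)*(-534/7) = ((1/20)*4)*(-534/7) = (⅕)*(-534/7) = -534/35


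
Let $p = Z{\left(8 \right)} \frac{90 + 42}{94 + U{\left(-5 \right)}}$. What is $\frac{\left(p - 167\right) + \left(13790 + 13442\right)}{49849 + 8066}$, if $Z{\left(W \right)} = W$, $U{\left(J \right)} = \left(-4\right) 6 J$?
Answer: $\frac{2896483}{6196905} \approx 0.46741$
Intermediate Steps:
$U{\left(J \right)} = - 24 J$
$p = \frac{528}{107}$ ($p = 8 \frac{90 + 42}{94 - -120} = 8 \frac{132}{94 + 120} = 8 \cdot \frac{132}{214} = 8 \cdot 132 \cdot \frac{1}{214} = 8 \cdot \frac{66}{107} = \frac{528}{107} \approx 4.9346$)
$\frac{\left(p - 167\right) + \left(13790 + 13442\right)}{49849 + 8066} = \frac{\left(\frac{528}{107} - 167\right) + \left(13790 + 13442\right)}{49849 + 8066} = \frac{\left(\frac{528}{107} - 167\right) + 27232}{57915} = \left(- \frac{17341}{107} + 27232\right) \frac{1}{57915} = \frac{2896483}{107} \cdot \frac{1}{57915} = \frac{2896483}{6196905}$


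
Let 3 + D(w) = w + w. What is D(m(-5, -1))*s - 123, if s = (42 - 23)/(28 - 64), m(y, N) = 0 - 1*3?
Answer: -473/4 ≈ -118.25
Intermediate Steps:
m(y, N) = -3 (m(y, N) = 0 - 3 = -3)
D(w) = -3 + 2*w (D(w) = -3 + (w + w) = -3 + 2*w)
s = -19/36 (s = 19/(-36) = 19*(-1/36) = -19/36 ≈ -0.52778)
D(m(-5, -1))*s - 123 = (-3 + 2*(-3))*(-19/36) - 123 = (-3 - 6)*(-19/36) - 123 = -9*(-19/36) - 123 = 19/4 - 123 = -473/4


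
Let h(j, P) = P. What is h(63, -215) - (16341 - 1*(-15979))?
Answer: -32535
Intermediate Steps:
h(63, -215) - (16341 - 1*(-15979)) = -215 - (16341 - 1*(-15979)) = -215 - (16341 + 15979) = -215 - 1*32320 = -215 - 32320 = -32535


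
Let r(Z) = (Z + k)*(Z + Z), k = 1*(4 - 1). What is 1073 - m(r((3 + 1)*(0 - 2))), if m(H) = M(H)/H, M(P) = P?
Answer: 1072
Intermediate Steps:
k = 3 (k = 1*3 = 3)
r(Z) = 2*Z*(3 + Z) (r(Z) = (Z + 3)*(Z + Z) = (3 + Z)*(2*Z) = 2*Z*(3 + Z))
m(H) = 1 (m(H) = H/H = 1)
1073 - m(r((3 + 1)*(0 - 2))) = 1073 - 1*1 = 1073 - 1 = 1072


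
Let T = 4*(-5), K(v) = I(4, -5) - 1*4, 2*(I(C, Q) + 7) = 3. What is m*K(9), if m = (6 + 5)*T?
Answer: 2090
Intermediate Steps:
I(C, Q) = -11/2 (I(C, Q) = -7 + (½)*3 = -7 + 3/2 = -11/2)
K(v) = -19/2 (K(v) = -11/2 - 1*4 = -11/2 - 4 = -19/2)
T = -20
m = -220 (m = (6 + 5)*(-20) = 11*(-20) = -220)
m*K(9) = -220*(-19/2) = 2090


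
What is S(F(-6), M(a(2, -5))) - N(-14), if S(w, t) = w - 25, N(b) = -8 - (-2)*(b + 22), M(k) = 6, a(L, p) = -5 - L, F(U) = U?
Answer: -39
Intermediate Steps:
N(b) = 36 + 2*b (N(b) = -8 - (-2)*(22 + b) = -8 - (-44 - 2*b) = -8 + (44 + 2*b) = 36 + 2*b)
S(w, t) = -25 + w
S(F(-6), M(a(2, -5))) - N(-14) = (-25 - 6) - (36 + 2*(-14)) = -31 - (36 - 28) = -31 - 1*8 = -31 - 8 = -39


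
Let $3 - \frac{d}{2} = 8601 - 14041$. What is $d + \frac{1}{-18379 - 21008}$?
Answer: $\frac{428766881}{39387} \approx 10886.0$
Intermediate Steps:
$d = 10886$ ($d = 6 - 2 \left(8601 - 14041\right) = 6 - -10880 = 6 + 10880 = 10886$)
$d + \frac{1}{-18379 - 21008} = 10886 + \frac{1}{-18379 - 21008} = 10886 + \frac{1}{-39387} = 10886 - \frac{1}{39387} = \frac{428766881}{39387}$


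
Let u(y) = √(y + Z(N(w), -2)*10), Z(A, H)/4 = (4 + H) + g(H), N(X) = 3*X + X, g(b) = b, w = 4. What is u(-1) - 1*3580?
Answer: -3580 + I ≈ -3580.0 + 1.0*I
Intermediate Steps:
N(X) = 4*X
Z(A, H) = 16 + 8*H (Z(A, H) = 4*((4 + H) + H) = 4*(4 + 2*H) = 16 + 8*H)
u(y) = √y (u(y) = √(y + (16 + 8*(-2))*10) = √(y + (16 - 16)*10) = √(y + 0*10) = √(y + 0) = √y)
u(-1) - 1*3580 = √(-1) - 1*3580 = I - 3580 = -3580 + I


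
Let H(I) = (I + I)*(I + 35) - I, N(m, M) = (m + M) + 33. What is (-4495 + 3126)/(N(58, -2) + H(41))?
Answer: -1369/6280 ≈ -0.21799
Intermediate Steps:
N(m, M) = 33 + M + m (N(m, M) = (M + m) + 33 = 33 + M + m)
H(I) = -I + 2*I*(35 + I) (H(I) = (2*I)*(35 + I) - I = 2*I*(35 + I) - I = -I + 2*I*(35 + I))
(-4495 + 3126)/(N(58, -2) + H(41)) = (-4495 + 3126)/((33 - 2 + 58) + 41*(69 + 2*41)) = -1369/(89 + 41*(69 + 82)) = -1369/(89 + 41*151) = -1369/(89 + 6191) = -1369/6280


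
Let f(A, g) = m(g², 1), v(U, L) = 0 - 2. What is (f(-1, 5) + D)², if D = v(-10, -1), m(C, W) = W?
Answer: 1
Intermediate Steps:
v(U, L) = -2
f(A, g) = 1
D = -2
(f(-1, 5) + D)² = (1 - 2)² = (-1)² = 1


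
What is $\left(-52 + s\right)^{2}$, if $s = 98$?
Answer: $2116$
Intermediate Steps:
$\left(-52 + s\right)^{2} = \left(-52 + 98\right)^{2} = 46^{2} = 2116$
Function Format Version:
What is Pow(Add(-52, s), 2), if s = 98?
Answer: 2116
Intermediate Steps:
Pow(Add(-52, s), 2) = Pow(Add(-52, 98), 2) = Pow(46, 2) = 2116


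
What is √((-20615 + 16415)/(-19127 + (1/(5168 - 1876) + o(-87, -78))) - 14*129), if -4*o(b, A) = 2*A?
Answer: 63*I*√71859503951774/12567539 ≈ 42.494*I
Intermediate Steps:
o(b, A) = -A/2
√((-20615 + 16415)/(-19127 + (1/(5168 - 1876) + o(-87, -78))) - 14*129) = √((-20615 + 16415)/(-19127 + (1/(5168 - 1876) - ½*(-78))) - 14*129) = √(-4200/(-19127 + (1/3292 + 39)) - 1806) = √(-4200/(-19127 + 128389/3292) - 1806) = √(-4200/(-62837695/3292) - 1806) = √(-4200*(-3292/62837695) - 1806) = √(2765280/12567539 - 1806) = √(-22694210154/12567539) = 63*I*√71859503951774/12567539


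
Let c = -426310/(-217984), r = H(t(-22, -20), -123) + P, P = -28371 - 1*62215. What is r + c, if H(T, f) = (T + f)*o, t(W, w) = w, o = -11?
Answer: -9701491741/108992 ≈ -89011.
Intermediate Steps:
P = -90586 (P = -28371 - 62215 = -90586)
H(T, f) = -11*T - 11*f (H(T, f) = (T + f)*(-11) = -11*T - 11*f)
r = -89013 (r = (-11*(-20) - 11*(-123)) - 90586 = (220 + 1353) - 90586 = 1573 - 90586 = -89013)
c = 213155/108992 (c = -426310*(-1/217984) = 213155/108992 ≈ 1.9557)
r + c = -89013 + 213155/108992 = -9701491741/108992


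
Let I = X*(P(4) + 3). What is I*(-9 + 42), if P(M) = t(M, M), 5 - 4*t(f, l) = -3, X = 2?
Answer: 330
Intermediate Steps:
t(f, l) = 2 (t(f, l) = 5/4 - ¼*(-3) = 5/4 + ¾ = 2)
P(M) = 2
I = 10 (I = 2*(2 + 3) = 2*5 = 10)
I*(-9 + 42) = 10*(-9 + 42) = 10*33 = 330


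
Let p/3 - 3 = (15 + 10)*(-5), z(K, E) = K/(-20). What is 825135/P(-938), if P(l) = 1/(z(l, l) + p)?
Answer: -526601157/2 ≈ -2.6330e+8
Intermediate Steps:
z(K, E) = -K/20 (z(K, E) = K*(-1/20) = -K/20)
p = -366 (p = 9 + 3*((15 + 10)*(-5)) = 9 + 3*(25*(-5)) = 9 + 3*(-125) = 9 - 375 = -366)
P(l) = 1/(-366 - l/20) (P(l) = 1/(-l/20 - 366) = 1/(-366 - l/20))
825135/P(-938) = 825135/((-20/(7320 - 938))) = 825135/((-20/6382)) = 825135/((-20*1/6382)) = 825135/(-10/3191) = 825135*(-3191/10) = -526601157/2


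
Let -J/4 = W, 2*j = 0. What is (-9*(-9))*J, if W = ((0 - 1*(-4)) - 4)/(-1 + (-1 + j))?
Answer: 0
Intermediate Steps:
j = 0 (j = (½)*0 = 0)
W = 0 (W = ((0 - 1*(-4)) - 4)/(-1 + (-1 + 0)) = ((0 + 4) - 4)/(-1 - 1) = (4 - 4)/(-2) = 0*(-½) = 0)
J = 0 (J = -4*0 = 0)
(-9*(-9))*J = -9*(-9)*0 = 81*0 = 0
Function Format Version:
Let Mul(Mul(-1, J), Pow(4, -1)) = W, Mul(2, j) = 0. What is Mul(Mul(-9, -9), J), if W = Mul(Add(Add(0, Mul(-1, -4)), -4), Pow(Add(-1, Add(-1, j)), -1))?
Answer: 0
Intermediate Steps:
j = 0 (j = Mul(Rational(1, 2), 0) = 0)
W = 0 (W = Mul(Add(Add(0, Mul(-1, -4)), -4), Pow(Add(-1, Add(-1, 0)), -1)) = Mul(Add(Add(0, 4), -4), Pow(Add(-1, -1), -1)) = Mul(Add(4, -4), Pow(-2, -1)) = Mul(0, Rational(-1, 2)) = 0)
J = 0 (J = Mul(-4, 0) = 0)
Mul(Mul(-9, -9), J) = Mul(Mul(-9, -9), 0) = Mul(81, 0) = 0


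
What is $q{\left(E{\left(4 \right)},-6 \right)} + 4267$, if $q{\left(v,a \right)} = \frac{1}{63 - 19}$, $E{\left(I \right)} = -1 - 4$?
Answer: $\frac{187749}{44} \approx 4267.0$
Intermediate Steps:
$E{\left(I \right)} = -5$
$q{\left(v,a \right)} = \frac{1}{44}$
$q{\left(E{\left(4 \right)},-6 \right)} + 4267 = \frac{1}{44} + 4267 = \frac{187749}{44}$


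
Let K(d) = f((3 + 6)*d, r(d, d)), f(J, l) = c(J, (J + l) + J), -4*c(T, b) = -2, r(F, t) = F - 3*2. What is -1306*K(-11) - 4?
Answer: -657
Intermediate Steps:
r(F, t) = -6 + F (r(F, t) = F - 6 = -6 + F)
c(T, b) = ½ (c(T, b) = -¼*(-2) = ½)
f(J, l) = ½
K(d) = ½
-1306*K(-11) - 4 = -1306*½ - 4 = -653 - 4 = -657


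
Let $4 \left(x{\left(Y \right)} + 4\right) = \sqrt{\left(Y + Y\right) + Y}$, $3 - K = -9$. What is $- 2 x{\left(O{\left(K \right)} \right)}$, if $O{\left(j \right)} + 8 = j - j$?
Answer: $8 - i \sqrt{6} \approx 8.0 - 2.4495 i$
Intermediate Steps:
$K = 12$ ($K = 3 - -9 = 3 + 9 = 12$)
$O{\left(j \right)} = -8$ ($O{\left(j \right)} = -8 + \left(j - j\right) = -8 + 0 = -8$)
$x{\left(Y \right)} = -4 + \frac{\sqrt{3} \sqrt{Y}}{4}$ ($x{\left(Y \right)} = -4 + \frac{\sqrt{\left(Y + Y\right) + Y}}{4} = -4 + \frac{\sqrt{2 Y + Y}}{4} = -4 + \frac{\sqrt{3 Y}}{4} = -4 + \frac{\sqrt{3} \sqrt{Y}}{4}$)
$- 2 x{\left(O{\left(K \right)} \right)} = - 2 \left(-4 + \frac{\sqrt{3} \sqrt{-8}}{4}\right) = - 2 \left(-4 + \frac{\sqrt{3} \cdot 2 i \sqrt{2}}{4}\right) = - 2 \left(-4 + \frac{i \sqrt{6}}{2}\right) = 8 - i \sqrt{6}$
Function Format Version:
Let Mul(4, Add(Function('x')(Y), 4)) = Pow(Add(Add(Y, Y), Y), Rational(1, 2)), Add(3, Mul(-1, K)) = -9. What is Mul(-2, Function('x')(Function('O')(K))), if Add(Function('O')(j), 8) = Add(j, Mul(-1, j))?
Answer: Add(8, Mul(-1, I, Pow(6, Rational(1, 2)))) ≈ Add(8.0000, Mul(-2.4495, I))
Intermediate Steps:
K = 12 (K = Add(3, Mul(-1, -9)) = Add(3, 9) = 12)
Function('O')(j) = -8 (Function('O')(j) = Add(-8, Add(j, Mul(-1, j))) = Add(-8, 0) = -8)
Function('x')(Y) = Add(-4, Mul(Rational(1, 4), Pow(3, Rational(1, 2)), Pow(Y, Rational(1, 2)))) (Function('x')(Y) = Add(-4, Mul(Rational(1, 4), Pow(Add(Add(Y, Y), Y), Rational(1, 2)))) = Add(-4, Mul(Rational(1, 4), Pow(Add(Mul(2, Y), Y), Rational(1, 2)))) = Add(-4, Mul(Rational(1, 4), Pow(Mul(3, Y), Rational(1, 2)))) = Add(-4, Mul(Rational(1, 4), Mul(Pow(3, Rational(1, 2)), Pow(Y, Rational(1, 2))))) = Add(-4, Mul(Rational(1, 4), Pow(3, Rational(1, 2)), Pow(Y, Rational(1, 2)))))
Mul(-2, Function('x')(Function('O')(K))) = Mul(-2, Add(-4, Mul(Rational(1, 4), Pow(3, Rational(1, 2)), Pow(-8, Rational(1, 2))))) = Mul(-2, Add(-4, Mul(Rational(1, 4), Pow(3, Rational(1, 2)), Mul(2, I, Pow(2, Rational(1, 2)))))) = Mul(-2, Add(-4, Mul(Rational(1, 2), I, Pow(6, Rational(1, 2))))) = Add(8, Mul(-1, I, Pow(6, Rational(1, 2))))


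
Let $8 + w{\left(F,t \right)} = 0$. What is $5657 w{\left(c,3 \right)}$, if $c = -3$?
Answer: $-45256$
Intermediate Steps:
$w{\left(F,t \right)} = -8$ ($w{\left(F,t \right)} = -8 + 0 = -8$)
$5657 w{\left(c,3 \right)} = 5657 \left(-8\right) = -45256$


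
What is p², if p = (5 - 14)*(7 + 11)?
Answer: 26244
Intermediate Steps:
p = -162 (p = -9*18 = -162)
p² = (-162)² = 26244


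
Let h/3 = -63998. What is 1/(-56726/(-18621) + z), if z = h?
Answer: -18621/3575063548 ≈ -5.2086e-6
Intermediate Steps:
h = -191994 (h = 3*(-63998) = -191994)
z = -191994
1/(-56726/(-18621) + z) = 1/(-56726/(-18621) - 191994) = 1/(-56726*(-1/18621) - 191994) = 1/(56726/18621 - 191994) = 1/(-3575063548/18621) = -18621/3575063548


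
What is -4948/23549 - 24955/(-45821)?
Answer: 360942987/1079038729 ≈ 0.33450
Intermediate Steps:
-4948/23549 - 24955/(-45821) = -4948*1/23549 - 24955*(-1/45821) = -4948/23549 + 24955/45821 = 360942987/1079038729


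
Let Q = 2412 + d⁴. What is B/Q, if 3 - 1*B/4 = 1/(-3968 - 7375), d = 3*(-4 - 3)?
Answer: 136120/2233357299 ≈ 6.0949e-5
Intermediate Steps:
d = -21 (d = 3*(-7) = -21)
B = 136120/11343 (B = 12 - 4/(-3968 - 7375) = 12 - 4/(-11343) = 12 - 4*(-1/11343) = 12 + 4/11343 = 136120/11343 ≈ 12.000)
Q = 196893 (Q = 2412 + (-21)⁴ = 2412 + 194481 = 196893)
B/Q = (136120/11343)/196893 = (136120/11343)*(1/196893) = 136120/2233357299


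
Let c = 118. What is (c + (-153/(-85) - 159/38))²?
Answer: 482549089/36100 ≈ 13367.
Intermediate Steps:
(c + (-153/(-85) - 159/38))² = (118 + (-153/(-85) - 159/38))² = (118 + (-153*(-1/85) - 159*1/38))² = (118 + (9/5 - 159/38))² = (118 - 453/190)² = (21967/190)² = 482549089/36100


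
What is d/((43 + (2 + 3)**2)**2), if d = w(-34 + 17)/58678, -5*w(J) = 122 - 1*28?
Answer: -47/678317680 ≈ -6.9289e-8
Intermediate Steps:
w(J) = -94/5 (w(J) = -(122 - 1*28)/5 = -(122 - 28)/5 = -1/5*94 = -94/5)
d = -47/146695 (d = -94/5/58678 = -94/5*1/58678 = -47/146695 ≈ -0.00032039)
d/((43 + (2 + 3)**2)**2) = -47/(146695*(43 + (2 + 3)**2)**2) = -47/(146695*(43 + 5**2)**2) = -47/(146695*(43 + 25)**2) = -47/(146695*(68**2)) = -47/146695/4624 = -47/146695*1/4624 = -47/678317680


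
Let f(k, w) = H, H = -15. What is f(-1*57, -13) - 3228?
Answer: -3243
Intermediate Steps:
f(k, w) = -15
f(-1*57, -13) - 3228 = -15 - 3228 = -3243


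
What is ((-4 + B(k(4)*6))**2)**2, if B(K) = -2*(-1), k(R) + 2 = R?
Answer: 16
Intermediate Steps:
k(R) = -2 + R
B(K) = 2
((-4 + B(k(4)*6))**2)**2 = ((-4 + 2)**2)**2 = ((-2)**2)**2 = 4**2 = 16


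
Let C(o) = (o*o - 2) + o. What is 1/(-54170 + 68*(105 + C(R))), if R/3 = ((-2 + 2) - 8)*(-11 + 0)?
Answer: 1/4710114 ≈ 2.1231e-7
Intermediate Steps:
R = 264 (R = 3*(((-2 + 2) - 8)*(-11 + 0)) = 3*((0 - 8)*(-11)) = 3*(-8*(-11)) = 3*88 = 264)
C(o) = -2 + o + o² (C(o) = (o² - 2) + o = (-2 + o²) + o = -2 + o + o²)
1/(-54170 + 68*(105 + C(R))) = 1/(-54170 + 68*(105 + (-2 + 264 + 264²))) = 1/(-54170 + 68*(105 + (-2 + 264 + 69696))) = 1/(-54170 + 68*(105 + 69958)) = 1/(-54170 + 68*70063) = 1/(-54170 + 4764284) = 1/4710114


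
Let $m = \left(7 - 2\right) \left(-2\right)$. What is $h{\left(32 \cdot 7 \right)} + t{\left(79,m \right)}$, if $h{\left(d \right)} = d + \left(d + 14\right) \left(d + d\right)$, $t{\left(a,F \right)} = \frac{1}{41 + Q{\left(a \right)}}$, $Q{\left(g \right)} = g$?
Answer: $\frac{12821761}{120} \approx 1.0685 \cdot 10^{5}$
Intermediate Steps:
$m = -10$ ($m = 5 \left(-2\right) = -10$)
$t{\left(a,F \right)} = \frac{1}{41 + a}$
$h{\left(d \right)} = d + 2 d \left(14 + d\right)$ ($h{\left(d \right)} = d + \left(14 + d\right) 2 d = d + 2 d \left(14 + d\right)$)
$h{\left(32 \cdot 7 \right)} + t{\left(79,m \right)} = 32 \cdot 7 \left(29 + 2 \cdot 32 \cdot 7\right) + \frac{1}{41 + 79} = 224 \left(29 + 2 \cdot 224\right) + \frac{1}{120} = 224 \left(29 + 448\right) + \frac{1}{120} = 224 \cdot 477 + \frac{1}{120} = 106848 + \frac{1}{120} = \frac{12821761}{120}$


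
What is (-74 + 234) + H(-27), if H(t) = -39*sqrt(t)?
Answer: 160 - 117*I*sqrt(3) ≈ 160.0 - 202.65*I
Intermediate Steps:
(-74 + 234) + H(-27) = (-74 + 234) - 117*I*sqrt(3) = 160 - 117*I*sqrt(3)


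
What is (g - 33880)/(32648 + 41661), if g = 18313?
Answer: -15567/74309 ≈ -0.20949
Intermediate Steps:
(g - 33880)/(32648 + 41661) = (18313 - 33880)/(32648 + 41661) = -15567/74309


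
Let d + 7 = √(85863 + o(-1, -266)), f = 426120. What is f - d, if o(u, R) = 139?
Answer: 426127 - √86002 ≈ 4.2583e+5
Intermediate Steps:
d = -7 + √86002 (d = -7 + √(85863 + 139) = -7 + √86002 ≈ 286.26)
f - d = 426120 - (-7 + √86002) = 426120 + (7 - √86002) = 426127 - √86002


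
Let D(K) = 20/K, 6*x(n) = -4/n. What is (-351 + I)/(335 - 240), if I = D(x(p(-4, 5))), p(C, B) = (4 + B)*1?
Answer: -621/95 ≈ -6.5368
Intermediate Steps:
p(C, B) = 4 + B
x(n) = -2/(3*n) (x(n) = (-4/n)/6 = -2/(3*n))
I = -270 (I = 20/((-2/(3*(4 + 5)))) = 20/((-2/3/9)) = 20/((-2/3*1/9)) = 20/(-2/27) = 20*(-27/2) = -270)
(-351 + I)/(335 - 240) = (-351 - 270)/(335 - 240) = -621/95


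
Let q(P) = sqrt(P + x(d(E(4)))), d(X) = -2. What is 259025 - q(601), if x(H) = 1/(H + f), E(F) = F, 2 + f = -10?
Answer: 259025 - sqrt(117782)/14 ≈ 2.5900e+5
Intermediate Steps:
f = -12 (f = -2 - 10 = -12)
x(H) = 1/(-12 + H) (x(H) = 1/(H - 12) = 1/(-12 + H))
q(P) = sqrt(-1/14 + P) (q(P) = sqrt(P + 1/(-12 - 2)) = sqrt(P + 1/(-14)) = sqrt(P - 1/14) = sqrt(-1/14 + P))
259025 - q(601) = 259025 - sqrt(-14 + 196*601)/14 = 259025 - sqrt(-14 + 117796)/14 = 259025 - sqrt(117782)/14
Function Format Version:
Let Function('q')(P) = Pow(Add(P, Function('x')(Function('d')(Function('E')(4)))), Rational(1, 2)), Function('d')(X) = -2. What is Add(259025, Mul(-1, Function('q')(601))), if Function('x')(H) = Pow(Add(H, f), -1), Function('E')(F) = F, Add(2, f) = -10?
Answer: Add(259025, Mul(Rational(-1, 14), Pow(117782, Rational(1, 2)))) ≈ 2.5900e+5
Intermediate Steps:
f = -12 (f = Add(-2, -10) = -12)
Function('x')(H) = Pow(Add(-12, H), -1) (Function('x')(H) = Pow(Add(H, -12), -1) = Pow(Add(-12, H), -1))
Function('q')(P) = Pow(Add(Rational(-1, 14), P), Rational(1, 2)) (Function('q')(P) = Pow(Add(P, Pow(Add(-12, -2), -1)), Rational(1, 2)) = Pow(Add(P, Pow(-14, -1)), Rational(1, 2)) = Pow(Add(P, Rational(-1, 14)), Rational(1, 2)) = Pow(Add(Rational(-1, 14), P), Rational(1, 2)))
Add(259025, Mul(-1, Function('q')(601))) = Add(259025, Mul(-1, Mul(Rational(1, 14), Pow(Add(-14, Mul(196, 601)), Rational(1, 2))))) = Add(259025, Mul(-1, Mul(Rational(1, 14), Pow(Add(-14, 117796), Rational(1, 2))))) = Add(259025, Mul(-1, Mul(Rational(1, 14), Pow(117782, Rational(1, 2))))) = Add(259025, Mul(Rational(-1, 14), Pow(117782, Rational(1, 2))))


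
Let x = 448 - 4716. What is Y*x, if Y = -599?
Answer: 2556532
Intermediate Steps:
x = -4268
Y*x = -599*(-4268) = 2556532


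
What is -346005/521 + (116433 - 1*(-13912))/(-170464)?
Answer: -59049306065/88811744 ≈ -664.88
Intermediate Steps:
-346005/521 + (116433 - 1*(-13912))/(-170464) = -346005*1/521 + (116433 + 13912)*(-1/170464) = -346005/521 + 130345*(-1/170464) = -346005/521 - 130345/170464 = -59049306065/88811744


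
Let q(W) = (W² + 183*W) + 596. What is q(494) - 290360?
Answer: 44674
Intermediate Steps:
q(W) = 596 + W² + 183*W
q(494) - 290360 = (596 + 494² + 183*494) - 290360 = (596 + 244036 + 90402) - 290360 = 335034 - 290360 = 44674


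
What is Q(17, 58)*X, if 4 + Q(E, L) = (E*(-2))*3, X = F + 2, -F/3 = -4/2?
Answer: -848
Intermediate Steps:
F = 6 (F = -(-12)/2 = -3*(-2) = 6)
X = 8 (X = 6 + 2 = 8)
Q(E, L) = -4 - 6*E (Q(E, L) = -4 + (E*(-2))*3 = -4 - 2*E*3 = -4 - 6*E)
Q(17, 58)*X = (-4 - 6*17)*8 = (-4 - 102)*8 = -106*8 = -848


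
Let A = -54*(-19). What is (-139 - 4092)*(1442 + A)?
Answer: -10442108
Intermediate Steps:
A = 1026
(-139 - 4092)*(1442 + A) = (-139 - 4092)*(1442 + 1026) = -4231*2468 = -10442108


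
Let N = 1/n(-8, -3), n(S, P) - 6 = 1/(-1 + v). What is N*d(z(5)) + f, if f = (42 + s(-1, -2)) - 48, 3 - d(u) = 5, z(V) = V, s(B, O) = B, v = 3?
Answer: -95/13 ≈ -7.3077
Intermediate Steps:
n(S, P) = 13/2 (n(S, P) = 6 + 1/(-1 + 3) = 6 + 1/2 = 13/2)
d(u) = -2 (d(u) = 3 - 1*5 = 3 - 5 = -2)
f = -7 (f = (42 - 1) - 48 = 41 - 48 = -7)
N = 2/13 (N = 1/(13/2) = 2/13 ≈ 0.15385)
N*d(z(5)) + f = (2/13)*(-2) - 7 = -4/13 - 7 = -95/13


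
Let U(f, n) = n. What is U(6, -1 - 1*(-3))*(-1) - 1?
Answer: -3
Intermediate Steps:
U(6, -1 - 1*(-3))*(-1) - 1 = (-1 - 1*(-3))*(-1) - 1 = (-1 + 3)*(-1) - 1 = 2*(-1) - 1 = -2 - 1 = -3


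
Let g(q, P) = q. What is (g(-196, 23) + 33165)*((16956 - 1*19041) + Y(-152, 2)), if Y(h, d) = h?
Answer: -73751653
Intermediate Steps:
(g(-196, 23) + 33165)*((16956 - 1*19041) + Y(-152, 2)) = (-196 + 33165)*((16956 - 1*19041) - 152) = 32969*((16956 - 19041) - 152) = 32969*(-2085 - 152) = 32969*(-2237) = -73751653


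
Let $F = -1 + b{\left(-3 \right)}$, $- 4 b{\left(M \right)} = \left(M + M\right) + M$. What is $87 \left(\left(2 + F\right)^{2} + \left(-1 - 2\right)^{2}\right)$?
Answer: $\frac{27231}{16} \approx 1701.9$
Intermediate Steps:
$b{\left(M \right)} = - \frac{3 M}{4}$ ($b{\left(M \right)} = - \frac{\left(M + M\right) + M}{4} = - \frac{2 M + M}{4} = - \frac{3 M}{4}$)
$F = \frac{5}{4}$ ($F = -1 - - \frac{9}{4} = -1 + \frac{9}{4} = \frac{5}{4} \approx 1.25$)
$87 \left(\left(2 + F\right)^{2} + \left(-1 - 2\right)^{2}\right) = 87 \left(\left(2 + \frac{5}{4}\right)^{2} + \left(-1 - 2\right)^{2}\right) = 87 \left(\left(\frac{13}{4}\right)^{2} + \left(-3\right)^{2}\right) = 87 \left(\frac{169}{16} + 9\right) = 87 \cdot \frac{313}{16} = \frac{27231}{16}$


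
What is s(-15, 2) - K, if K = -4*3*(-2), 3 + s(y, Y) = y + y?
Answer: -57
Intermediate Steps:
s(y, Y) = -3 + 2*y (s(y, Y) = -3 + (y + y) = -3 + 2*y)
K = 24 (K = -12*(-2) = 24)
s(-15, 2) - K = (-3 + 2*(-15)) - 1*24 = (-3 - 30) - 24 = -33 - 24 = -57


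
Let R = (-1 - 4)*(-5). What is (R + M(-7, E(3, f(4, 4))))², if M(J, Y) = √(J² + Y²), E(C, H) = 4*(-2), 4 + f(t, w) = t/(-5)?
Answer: (25 + √113)² ≈ 1269.5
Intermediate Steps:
f(t, w) = -4 - t/5 (f(t, w) = -4 + t/(-5) = -4 + t*(-⅕) = -4 - t/5)
R = 25 (R = -5*(-5) = 25)
E(C, H) = -8
(R + M(-7, E(3, f(4, 4))))² = (25 + √((-7)² + (-8)²))² = (25 + √(49 + 64))² = (25 + √113)²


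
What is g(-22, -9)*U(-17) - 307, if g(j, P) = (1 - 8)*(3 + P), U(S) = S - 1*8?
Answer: -1357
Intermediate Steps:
U(S) = -8 + S (U(S) = S - 8 = -8 + S)
g(j, P) = -21 - 7*P (g(j, P) = -7*(3 + P) = -21 - 7*P)
g(-22, -9)*U(-17) - 307 = (-21 - 7*(-9))*(-8 - 17) - 307 = (-21 + 63)*(-25) - 307 = 42*(-25) - 307 = -1050 - 307 = -1357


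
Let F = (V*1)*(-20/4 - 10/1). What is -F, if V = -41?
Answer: -615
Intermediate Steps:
F = 615 (F = (-41*1)*(-20/4 - 10/1) = -41*(-20*1/4 - 10*1) = -41*(-5 - 10) = -41*(-15) = 615)
-F = -1*615 = -615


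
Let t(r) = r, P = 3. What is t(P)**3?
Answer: 27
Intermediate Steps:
t(P)**3 = 3**3 = 27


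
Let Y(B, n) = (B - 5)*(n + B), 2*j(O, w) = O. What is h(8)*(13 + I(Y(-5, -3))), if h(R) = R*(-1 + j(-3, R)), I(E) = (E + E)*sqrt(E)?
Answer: -260 - 12800*sqrt(5) ≈ -28882.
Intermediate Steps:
j(O, w) = O/2
Y(B, n) = (-5 + B)*(B + n)
I(E) = 2*E**(3/2) (I(E) = (2*E)*sqrt(E) = 2*E**(3/2))
h(R) = -5*R/2 (h(R) = R*(-1 + (1/2)*(-3)) = R*(-1 - 3/2) = R*(-5/2) = -5*R/2)
h(8)*(13 + I(Y(-5, -3))) = (-5/2*8)*(13 + 2*((-5)**2 - 5*(-5) - 5*(-3) - 5*(-3))**(3/2)) = -20*(13 + 2*(25 + 25 + 15 + 15)**(3/2)) = -20*(13 + 2*80**(3/2)) = -20*(13 + 2*(320*sqrt(5))) = -20*(13 + 640*sqrt(5)) = -260 - 12800*sqrt(5)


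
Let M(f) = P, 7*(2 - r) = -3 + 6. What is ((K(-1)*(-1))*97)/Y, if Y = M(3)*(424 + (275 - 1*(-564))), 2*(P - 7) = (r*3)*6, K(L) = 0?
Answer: 0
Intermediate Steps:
r = 11/7 (r = 2 - (-3 + 6)/7 = 2 - 1/7*3 = 2 - 3/7 = 11/7 ≈ 1.5714)
P = 148/7 (P = 7 + (((11/7)*3)*6)/2 = 7 + ((33/7)*6)/2 = 7 + (1/2)*(198/7) = 7 + 99/7 = 148/7 ≈ 21.143)
M(f) = 148/7
Y = 186924/7 (Y = 148*(424 + (275 - 1*(-564)))/7 = 148*(424 + (275 + 564))/7 = 148*(424 + 839)/7 = (148/7)*1263 = 186924/7 ≈ 26703.)
((K(-1)*(-1))*97)/Y = ((0*(-1))*97)/(186924/7) = (0*97)*(7/186924) = 0*(7/186924) = 0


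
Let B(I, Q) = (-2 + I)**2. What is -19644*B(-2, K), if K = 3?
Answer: -314304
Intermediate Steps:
-19644*B(-2, K) = -19644*(-2 - 2)**2 = -19644*(-4)**2 = -19644*16 = -314304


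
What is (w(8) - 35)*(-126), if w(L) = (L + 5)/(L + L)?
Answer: 34461/8 ≈ 4307.6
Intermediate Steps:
w(L) = (5 + L)/(2*L) (w(L) = (5 + L)/((2*L)) = (5 + L)*(1/(2*L)) = (5 + L)/(2*L))
(w(8) - 35)*(-126) = ((½)*(5 + 8)/8 - 35)*(-126) = ((½)*(⅛)*13 - 35)*(-126) = (13/16 - 35)*(-126) = -547/16*(-126) = 34461/8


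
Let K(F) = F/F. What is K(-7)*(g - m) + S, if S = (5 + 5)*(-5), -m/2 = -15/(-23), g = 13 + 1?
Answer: -798/23 ≈ -34.696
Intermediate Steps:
g = 14
m = -30/23 (m = -(-30)/(-23) = -(-30)*(-1)/23 = -2*15/23 = -30/23 ≈ -1.3043)
K(F) = 1
S = -50 (S = 10*(-5) = -50)
K(-7)*(g - m) + S = 1*(14 - 1*(-30/23)) - 50 = 1*(14 + 30/23) - 50 = 1*(352/23) - 50 = 352/23 - 50 = -798/23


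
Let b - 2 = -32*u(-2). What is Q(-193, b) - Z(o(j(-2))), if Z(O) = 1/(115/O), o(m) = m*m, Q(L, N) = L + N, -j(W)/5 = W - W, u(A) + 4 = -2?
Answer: 1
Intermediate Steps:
u(A) = -6 (u(A) = -4 - 2 = -6)
j(W) = 0 (j(W) = -5*(W - W) = -5*0 = 0)
b = 194 (b = 2 - 32*(-6) = 2 + 192 = 194)
o(m) = m²
Z(O) = O/115
Q(-193, b) - Z(o(j(-2))) = (-193 + 194) - 0²/115 = 1 - 0/115 = 1 - 1*0 = 1 + 0 = 1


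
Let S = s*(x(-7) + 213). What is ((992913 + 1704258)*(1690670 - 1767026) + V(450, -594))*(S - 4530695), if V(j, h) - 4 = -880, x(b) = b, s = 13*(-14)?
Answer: 940796138537619624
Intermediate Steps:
s = -182
V(j, h) = -876 (V(j, h) = 4 - 880 = -876)
S = -37492 (S = -182*(-7 + 213) = -182*206 = -37492)
((992913 + 1704258)*(1690670 - 1767026) + V(450, -594))*(S - 4530695) = ((992913 + 1704258)*(1690670 - 1767026) - 876)*(-37492 - 4530695) = (2697171*(-76356) - 876)*(-4568187) = (-205945188876 - 876)*(-4568187) = -205945189752*(-4568187) = 940796138537619624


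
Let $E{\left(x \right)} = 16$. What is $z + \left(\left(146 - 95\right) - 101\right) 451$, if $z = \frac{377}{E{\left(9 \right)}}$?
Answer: $- \frac{360423}{16} \approx -22526.0$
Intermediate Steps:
$z = \frac{377}{16} \approx 23.563$
$z + \left(\left(146 - 95\right) - 101\right) 451 = \frac{377}{16} + \left(\left(146 - 95\right) - 101\right) 451 = \frac{377}{16} + \left(51 - 101\right) 451 = \frac{377}{16} - 22550 = - \frac{360423}{16}$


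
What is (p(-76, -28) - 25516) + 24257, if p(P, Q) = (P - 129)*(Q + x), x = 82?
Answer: -12329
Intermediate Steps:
p(P, Q) = (-129 + P)*(82 + Q) (p(P, Q) = (P - 129)*(Q + 82) = (-129 + P)*(82 + Q))
(p(-76, -28) - 25516) + 24257 = ((-10578 - 129*(-28) + 82*(-76) - 76*(-28)) - 25516) + 24257 = ((-10578 + 3612 - 6232 + 2128) - 25516) + 24257 = (-11070 - 25516) + 24257 = -36586 + 24257 = -12329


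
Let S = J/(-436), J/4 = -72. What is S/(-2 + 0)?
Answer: -36/109 ≈ -0.33028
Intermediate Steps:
J = -288 (J = 4*(-72) = -288)
S = 72/109 (S = -288/(-436) = -288*(-1/436) = 72/109 ≈ 0.66055)
S/(-2 + 0) = 72/(109*(-2 + 0)) = (72/109)/(-2) = (72/109)*(-½) = -36/109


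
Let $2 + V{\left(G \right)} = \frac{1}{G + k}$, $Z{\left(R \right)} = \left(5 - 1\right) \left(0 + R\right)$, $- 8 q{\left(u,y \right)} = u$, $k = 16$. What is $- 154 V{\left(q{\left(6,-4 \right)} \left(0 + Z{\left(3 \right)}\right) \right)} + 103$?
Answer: $389$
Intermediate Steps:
$q{\left(u,y \right)} = - \frac{u}{8}$
$Z{\left(R \right)} = 4 R$
$V{\left(G \right)} = -2 + \frac{1}{16 + G}$ ($V{\left(G \right)} = -2 + \frac{1}{G + 16} = -2 + \frac{1}{16 + G}$)
$- 154 V{\left(q{\left(6,-4 \right)} \left(0 + Z{\left(3 \right)}\right) \right)} + 103 = - 154 \frac{-31 - 2 \left(- \frac{1}{8}\right) 6 \left(0 + 4 \cdot 3\right)}{16 + \left(- \frac{1}{8}\right) 6 \left(0 + 4 \cdot 3\right)} + 103 = - 154 \frac{-31 - 2 \left(- \frac{3 \left(0 + 12\right)}{4}\right)}{16 - \frac{3 \left(0 + 12\right)}{4}} + 103 = - 154 \frac{-31 - 2 \left(\left(- \frac{3}{4}\right) 12\right)}{16 - 9} + 103 = - 154 \frac{-31 - -18}{16 - 9} + 103 = - 154 \frac{-31 + 18}{7} + 103 = - 154 \cdot \frac{1}{7} \left(-13\right) + 103 = \left(-154\right) \left(- \frac{13}{7}\right) + 103 = 286 + 103 = 389$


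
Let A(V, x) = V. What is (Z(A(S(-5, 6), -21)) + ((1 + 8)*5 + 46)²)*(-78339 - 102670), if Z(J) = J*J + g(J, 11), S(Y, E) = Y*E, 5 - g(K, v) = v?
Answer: -1660757575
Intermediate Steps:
g(K, v) = 5 - v
S(Y, E) = E*Y
Z(J) = -6 + J² (Z(J) = J*J + (5 - 1*11) = J² + (5 - 11) = J² - 6 = -6 + J²)
(Z(A(S(-5, 6), -21)) + ((1 + 8)*5 + 46)²)*(-78339 - 102670) = ((-6 + (6*(-5))²) + ((1 + 8)*5 + 46)²)*(-78339 - 102670) = ((-6 + (-30)²) + (9*5 + 46)²)*(-181009) = ((-6 + 900) + (45 + 46)²)*(-181009) = (894 + 91²)*(-181009) = (894 + 8281)*(-181009) = 9175*(-181009) = -1660757575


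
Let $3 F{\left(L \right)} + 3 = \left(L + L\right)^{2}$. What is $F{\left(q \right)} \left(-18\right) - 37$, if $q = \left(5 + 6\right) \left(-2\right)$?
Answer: $-11635$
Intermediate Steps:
$q = -22$ ($q = 11 \left(-2\right) = -22$)
$F{\left(L \right)} = -1 + \frac{4 L^{2}}{3}$ ($F{\left(L \right)} = -1 + \frac{\left(L + L\right)^{2}}{3} = -1 + \frac{\left(2 L\right)^{2}}{3} = -1 + \frac{4 L^{2}}{3}$)
$F{\left(q \right)} \left(-18\right) - 37 = \left(-1 + \frac{4 \left(-22\right)^{2}}{3}\right) \left(-18\right) - 37 = \left(-1 + \frac{4}{3} \cdot 484\right) \left(-18\right) - 37 = \left(-1 + \frac{1936}{3}\right) \left(-18\right) - 37 = \frac{1933}{3} \left(-18\right) - 37 = -11598 - 37 = -11635$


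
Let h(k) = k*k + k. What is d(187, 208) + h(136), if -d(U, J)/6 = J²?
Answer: -240952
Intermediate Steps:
d(U, J) = -6*J²
h(k) = k + k² (h(k) = k² + k = k + k²)
d(187, 208) + h(136) = -6*208² + 136*(1 + 136) = -6*43264 + 136*137 = -259584 + 18632 = -240952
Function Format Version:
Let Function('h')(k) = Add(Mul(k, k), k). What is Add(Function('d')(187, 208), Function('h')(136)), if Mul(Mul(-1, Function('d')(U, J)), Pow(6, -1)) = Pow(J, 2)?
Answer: -240952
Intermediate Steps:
Function('d')(U, J) = Mul(-6, Pow(J, 2))
Function('h')(k) = Add(k, Pow(k, 2)) (Function('h')(k) = Add(Pow(k, 2), k) = Add(k, Pow(k, 2)))
Add(Function('d')(187, 208), Function('h')(136)) = Add(Mul(-6, Pow(208, 2)), Mul(136, Add(1, 136))) = Add(Mul(-6, 43264), Mul(136, 137)) = Add(-259584, 18632) = -240952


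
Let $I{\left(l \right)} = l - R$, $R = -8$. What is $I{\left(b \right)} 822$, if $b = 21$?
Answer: $23838$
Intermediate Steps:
$I{\left(l \right)} = 8 + l$ ($I{\left(l \right)} = l - -8 = l + 8 = 8 + l$)
$I{\left(b \right)} 822 = \left(8 + 21\right) 822 = 29 \cdot 822 = 23838$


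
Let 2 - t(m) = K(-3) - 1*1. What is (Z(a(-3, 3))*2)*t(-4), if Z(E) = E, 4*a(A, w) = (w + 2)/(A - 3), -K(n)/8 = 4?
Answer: -175/12 ≈ -14.583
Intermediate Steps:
K(n) = -32 (K(n) = -8*4 = -32)
a(A, w) = (2 + w)/(4*(-3 + A)) (a(A, w) = ((w + 2)/(A - 3))/4 = ((2 + w)/(-3 + A))/4 = (2 + w)/(4*(-3 + A)))
t(m) = 35 (t(m) = 2 - (-32 - 1*1) = 2 - (-32 - 1) = 2 - 1*(-33) = 2 + 33 = 35)
(Z(a(-3, 3))*2)*t(-4) = (((2 + 3)/(4*(-3 - 3)))*2)*35 = (((¼)*5/(-6))*2)*35 = (((¼)*(-⅙)*5)*2)*35 = -5/24*2*35 = -5/12*35 = -175/12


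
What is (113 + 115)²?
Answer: 51984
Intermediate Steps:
(113 + 115)² = 228² = 51984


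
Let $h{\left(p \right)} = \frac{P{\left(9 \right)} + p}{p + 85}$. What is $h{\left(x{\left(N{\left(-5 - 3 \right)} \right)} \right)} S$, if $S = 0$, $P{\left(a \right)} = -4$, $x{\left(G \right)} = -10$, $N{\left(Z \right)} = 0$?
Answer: $0$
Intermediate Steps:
$h{\left(p \right)} = \frac{-4 + p}{85 + p}$ ($h{\left(p \right)} = \frac{-4 + p}{p + 85} = \frac{-4 + p}{85 + p}$)
$h{\left(x{\left(N{\left(-5 - 3 \right)} \right)} \right)} S = \frac{-4 - 10}{85 - 10} \cdot 0 = \frac{1}{75} \left(-14\right) 0 = \left(- \frac{14}{75}\right) 0 = 0$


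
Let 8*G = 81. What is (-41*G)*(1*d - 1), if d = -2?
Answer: 9963/8 ≈ 1245.4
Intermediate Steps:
G = 81/8 (G = (⅛)*81 = 81/8 ≈ 10.125)
(-41*G)*(1*d - 1) = (-41*81/8)*(1*(-2) - 1) = -3321*(-2 - 1)/8 = -3321/8*(-3) = 9963/8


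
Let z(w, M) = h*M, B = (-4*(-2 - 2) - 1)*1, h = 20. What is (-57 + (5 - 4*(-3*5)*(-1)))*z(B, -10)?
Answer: 22400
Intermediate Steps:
B = 15 (B = (-4*(-4) - 1)*1 = (16 - 1)*1 = 15*1 = 15)
z(w, M) = 20*M
(-57 + (5 - 4*(-3*5)*(-1)))*z(B, -10) = (-57 + (5 - 4*(-3*5)*(-1)))*(20*(-10)) = (-57 + (5 - (-60)*(-1)))*(-200) = (-57 + (5 - 4*15))*(-200) = (-57 + (5 - 60))*(-200) = (-57 - 55)*(-200) = -112*(-200) = 22400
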